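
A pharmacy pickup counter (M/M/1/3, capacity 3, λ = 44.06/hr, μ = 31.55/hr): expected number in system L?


ρ = 44.06/31.55 = 1.3965
L = ρ[1 − (K+1)ρ^K + Kρ^(K+1)] / [(1−ρ)(1−ρ^(K+1))]
Numerator: 1.3965·(1 − 4·2.723550 + 3·3.803475) = 2.117426
Denominator: (-0.3965)·(-2.803475) = 1.111615
L = 2.117426/1.111615 = 1.9048

Final: 1.9048


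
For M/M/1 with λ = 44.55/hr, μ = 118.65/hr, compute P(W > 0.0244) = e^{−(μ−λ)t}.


W ~ Exponential(μ−λ) for M/M/1.
μ − λ = 118.65 − 44.55 = 74.1000
P(W > t) = e^{−(μ−λ)t} = e^{−1.8080} = 0.163975

Final: 0.163975


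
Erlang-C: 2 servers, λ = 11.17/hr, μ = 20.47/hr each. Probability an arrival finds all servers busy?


a = λ/μ = 0.5457; ρ = a/2 = 0.2728
P₀ = 0.571291 (from M/M/c formula)
C(c,a) = [a^c/(c!(1−ρ))]·P₀ = [0.29776/(2·0.7272)]·0.571291
= 0.20474·0.571291 = 0.116968

Final: 0.116968


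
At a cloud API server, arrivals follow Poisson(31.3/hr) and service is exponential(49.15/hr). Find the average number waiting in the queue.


ρ = 31.3/49.15 = 0.6368
Lq = ρ²/(1−ρ) = 0.4055/0.3632 = 1.1167

Final: 1.1167


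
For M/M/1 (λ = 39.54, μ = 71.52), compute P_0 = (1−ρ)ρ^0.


ρ = 39.54/71.52 = 0.5529
P_n = (1−ρ)·ρ^n = (1 − 0.5529)·0.5529^0 = 0.4471·1.000000 = 0.447148

Final: 0.447148


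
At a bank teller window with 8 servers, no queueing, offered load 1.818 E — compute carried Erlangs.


B(8,1.818) = 0.0004805 (Erlang-B)
Carried load = a(1 − B) = 1.818·(1 − 0.0004805) = 1.818·0.999519 = 1.8171 E

Final: 1.8171 Erlangs


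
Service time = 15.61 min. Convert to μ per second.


μ = 1/(service time) in consistent units.
1 second = 0.0166667 min, so μ = 0.0166667/15.61 = 0.001068 per second

Final: 0.001068 /sec


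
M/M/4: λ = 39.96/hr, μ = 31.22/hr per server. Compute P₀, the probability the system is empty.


a = λ/μ = 39.96/31.22 = 1.2799; ρ = a/c = 0.3200
Σ_{k=0}^{3} a^k/k! (terms k=0..3) = 1.00000 + 1.27995 + 0.81913 + 0.34948 = 3.44857
Tail: a^4/(4!(1−ρ)) = 2.68392/(24·0.6800) = 0.16445
P₀ = 1/(3.44857 + 0.16445) = 1/3.61302 = 0.276777

Final: 0.276777


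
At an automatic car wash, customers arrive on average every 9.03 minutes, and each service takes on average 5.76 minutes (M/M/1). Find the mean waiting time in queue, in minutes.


λ = 60/9.03 = 6.6445 /hr
μ = 60/5.76 = 10.4167 /hr
ρ = λ/μ = 6.6445/10.4167 = 0.6379
Wq = ρ/(μ−λ) = 0.6379/(10.4167−6.6445) = 0.16910 hr
In minutes: 0.16910·60 = 10.146 min

Final: 10.146 min


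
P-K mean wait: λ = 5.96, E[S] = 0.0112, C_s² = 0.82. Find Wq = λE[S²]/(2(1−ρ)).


ρ = λ·E[S] = 5.96·0.0112 = 0.06675
E[S²] = E[S]²(1+C_s²) = 0.0112²·(1+0.82) = 0.0002283
Wq = λ·E[S²]/(2(1−ρ)) = 5.96·0.0002283/(2·0.9332) = 0.0007290 hr

Final: 0.0007290 hr


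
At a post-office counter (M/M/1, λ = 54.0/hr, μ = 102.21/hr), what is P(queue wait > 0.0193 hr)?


ρ = 54.0/102.21 = 0.5283
P(Wq > t) = ρ·e^{−(μ−λ)t} = 0.5283·e^{−0.9305}
= 0.5283·0.394375 = 0.208358

Final: 0.208358


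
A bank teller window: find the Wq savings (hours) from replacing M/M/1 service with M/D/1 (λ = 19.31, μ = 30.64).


ρ = 19.31/30.64 = 0.6302
Wq(M/M/1) = ρ/(μ−λ) = 0.6302/11.33 = 0.05562 hr
Wq(M/D/1) = ρ/(2(μ−λ)) = 0.02781 hr
Savings = 0.05562 − 0.02781 = 0.02781 hr

Final: 0.02781 hr


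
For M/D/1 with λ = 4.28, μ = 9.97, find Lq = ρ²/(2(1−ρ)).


ρ = 4.28/9.97 = 0.4293
M/D/1: Lq = ρ²/(2(1−ρ)) = 0.1843/(2·0.5707) = 0.16145

Final: 0.16145


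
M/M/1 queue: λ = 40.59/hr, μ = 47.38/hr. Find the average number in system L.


ρ = λ/μ = 40.59/47.38 = 0.8567
L = ρ/(1−ρ) = 0.8567/(1 − 0.8567) = 0.8567/0.1433 = 5.9779

Final: 5.9779


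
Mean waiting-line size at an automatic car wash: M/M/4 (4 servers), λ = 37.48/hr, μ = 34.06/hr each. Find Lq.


a = λ/μ = 1.1004; ρ = a/4 = 0.2751
P₀ = 0.331980
Lq = P₀·a^c·ρ / (c!·(1−ρ)²) = 0.331980·1.46629·0.2751/(24·0.52548)
= 0.01062

Final: 0.01062


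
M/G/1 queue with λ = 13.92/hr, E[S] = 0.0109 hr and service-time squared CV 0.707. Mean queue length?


ρ = λ·E[S] = 13.92·0.0109 = 0.1517
Lq = ρ²(1+C_s²)/(2(1−ρ)) = 0.02302·(1+0.707)/(2·0.8483)
= 0.02302·1.7070/1.6965 = 0.02316

Final: 0.02316


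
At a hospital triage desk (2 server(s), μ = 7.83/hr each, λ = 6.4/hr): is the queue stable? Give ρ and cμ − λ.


Total capacity cμ = 2·7.83 = 15.66/hr
ρ = λ/(cμ) = 6.4/15.66 = 0.4087
Stable ⇔ ρ < 1: YES
Spare capacity = cμ − λ = 15.66 − 6.4 = 9.26/hr

Final: ρ = 0.4087; stable; margin = 9.26/hr


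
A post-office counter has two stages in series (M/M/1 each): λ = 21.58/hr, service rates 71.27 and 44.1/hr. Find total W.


Each node sees arrival rate λ = 21.58/hr (tandem ⇒ throughput preserved).
W₁ = 1/(μ₁−λ) = 1/(71.27−21.58) = 0.02012 hr
W₂ = 1/(μ₂−λ) = 1/(44.1−21.58) = 0.04440 hr
W_total = W₁ + W₂ = 0.02012 + 0.04440 = 0.06453 hr

Final: 0.06453 hr


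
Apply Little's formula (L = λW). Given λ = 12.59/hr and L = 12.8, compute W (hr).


W = L/λ = 12.8/12.59 = 1.0167 hr

Final: 1.0167 hr


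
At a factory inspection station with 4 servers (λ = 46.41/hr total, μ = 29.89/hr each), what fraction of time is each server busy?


ρ = λ/(cμ) = 46.41/(4·29.89) = 46.41/119.56 = 0.3882

Final: 0.3882


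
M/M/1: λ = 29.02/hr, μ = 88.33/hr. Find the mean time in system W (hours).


W = 1/(μ−λ) = 1/(88.33 − 29.02) = 1/59.31 = 0.01686 hr

Final: 0.01686 hr


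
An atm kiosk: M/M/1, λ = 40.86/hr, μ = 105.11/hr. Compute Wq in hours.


ρ = 40.86/105.11 = 0.3887
Wq = ρ/(μ−λ) = 0.3887/(105.11 − 40.86) = 0.3887/64.25 = 0.006050 hr

Final: 0.006050 hr


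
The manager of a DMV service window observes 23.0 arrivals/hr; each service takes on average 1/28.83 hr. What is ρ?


ρ = λ/μ = 23.0/28.83 = 0.7978

Final: 0.7978


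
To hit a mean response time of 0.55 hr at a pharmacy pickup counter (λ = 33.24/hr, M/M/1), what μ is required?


W = 1/(μ−λ) ⇒ μ − λ = 1/W = 1/0.55 = 1.8182
μ = λ + 1/W = 33.24 + 1.8182 = 35.0582 per hr

Final: 35.0582 /hr


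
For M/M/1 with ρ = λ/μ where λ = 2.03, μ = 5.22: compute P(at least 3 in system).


ρ = 2.03/5.22 = 0.3889
P(N ≥ n) = ρ^n = 0.3889^3 = 0.058813

Final: 0.058813


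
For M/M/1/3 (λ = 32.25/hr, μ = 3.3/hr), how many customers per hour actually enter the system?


ρ = 9.7727; P_K = (1−ρ)ρ^3/(1−ρ^4) = 0.897773
λ_eff = λ(1 − P_K) = 32.25·(1 − 0.897773) = 32.25·0.102227 = 3.2968 /hr

Final: 3.2968 /hr


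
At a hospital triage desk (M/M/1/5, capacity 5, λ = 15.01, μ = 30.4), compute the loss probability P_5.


ρ = λ/μ = 15.01/30.4 = 0.4938
P_K = (1−ρ)ρ^K/(1−ρ^(K+1)) = (0.5062·0.029345)/(1 − 0.014489)
= 0.014856/0.985511 = 0.015074

Final: 0.015074


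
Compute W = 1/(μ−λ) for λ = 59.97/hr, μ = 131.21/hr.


W = 1/(μ−λ) = 1/(131.21 − 59.97) = 1/71.24 = 0.01404 hr

Final: 0.01404 hr


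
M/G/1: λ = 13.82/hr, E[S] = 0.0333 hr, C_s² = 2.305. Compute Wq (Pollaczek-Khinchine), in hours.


ρ = λ·E[S] = 13.82·0.0333 = 0.4602
E[S²] = E[S]²(1+C_s²) = 0.0333²·(1+2.305) = 0.003665
Wq = λ·E[S²]/(2(1−ρ)) = 13.82·0.003665/(2·0.5398) = 0.04691 hr

Final: 0.04691 hr


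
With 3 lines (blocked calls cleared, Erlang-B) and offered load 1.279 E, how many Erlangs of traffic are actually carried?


B(3,1.279) = 0.101203 (Erlang-B)
Carried load = a(1 − B) = 1.279·(1 − 0.101203) = 1.279·0.898797 = 1.1496 E

Final: 1.1496 Erlangs


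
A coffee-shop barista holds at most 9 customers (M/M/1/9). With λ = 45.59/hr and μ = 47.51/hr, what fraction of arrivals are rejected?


ρ = λ/μ = 45.59/47.51 = 0.9596
P_K = (1−ρ)ρ^K/(1−ρ^(K+1)) = (0.04041·0.689860)/(1 − 0.661981)
= 0.027879/0.338019 = 0.082478

Final: 0.082478


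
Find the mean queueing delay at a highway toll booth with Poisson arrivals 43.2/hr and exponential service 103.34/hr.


ρ = 43.2/103.34 = 0.4180
Wq = ρ/(μ−λ) = 0.4180/(103.34 − 43.2) = 0.4180/60.14 = 0.006951 hr

Final: 0.006951 hr


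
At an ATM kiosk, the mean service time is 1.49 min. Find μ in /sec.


μ = 1/(service time) in consistent units.
1 second = 0.0166667 min, so μ = 0.0166667/1.49 = 0.01119 per second

Final: 0.01119 /sec


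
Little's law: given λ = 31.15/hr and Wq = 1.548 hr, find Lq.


Lq = λWq = 31.15·1.548 = 48.2202

Final: 48.2202


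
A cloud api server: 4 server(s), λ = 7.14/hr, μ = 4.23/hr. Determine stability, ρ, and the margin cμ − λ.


Total capacity cμ = 4·4.23 = 16.92/hr
ρ = λ/(cμ) = 7.14/16.92 = 0.4220
Stable ⇔ ρ < 1: YES
Spare capacity = cμ − λ = 16.92 − 7.14 = 9.78/hr

Final: ρ = 0.4220; stable; margin = 9.78/hr


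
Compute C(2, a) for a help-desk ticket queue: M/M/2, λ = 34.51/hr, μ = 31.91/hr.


a = λ/μ = 1.0815; ρ = a/2 = 0.5407
P₀ = 0.298078 (from M/M/c formula)
C(c,a) = [a^c/(c!(1−ρ))]·P₀ = [1.16960/(2·0.4593)]·0.298078
= 1.27335·0.298078 = 0.379557

Final: 0.379557


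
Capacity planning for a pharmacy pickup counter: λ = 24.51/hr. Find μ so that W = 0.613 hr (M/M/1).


W = 1/(μ−λ) ⇒ μ − λ = 1/W = 1/0.613 = 1.6313
μ = λ + 1/W = 24.51 + 1.6313 = 26.1413 per hr

Final: 26.1413 /hr


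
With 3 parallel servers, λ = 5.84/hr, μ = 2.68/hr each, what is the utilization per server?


ρ = λ/(cμ) = 5.84/(3·2.68) = 5.84/8.04 = 0.7264

Final: 0.7264


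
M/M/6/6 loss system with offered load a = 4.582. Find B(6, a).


B(c,a) = (a^c/c!) / Σ_{k=0}^{c} a^k/k!
a^6/6! = 12.852808
Σ terms (k=0..6): 1.00000 + 4.58200 + 10.49736 + 16.03297 + 18.36577 + 16.83039 + 12.85281 = 80.161299
B = 12.852808/80.161299 = 0.160337

Final: 0.160337


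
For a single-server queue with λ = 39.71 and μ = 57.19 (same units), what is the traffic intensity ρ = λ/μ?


ρ = λ/μ = 39.71/57.19 = 0.6944

Final: 0.6944


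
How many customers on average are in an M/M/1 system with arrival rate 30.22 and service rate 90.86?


ρ = λ/μ = 30.22/90.86 = 0.3326
L = ρ/(1−ρ) = 0.3326/(1 − 0.3326) = 0.3326/0.6674 = 0.4984

Final: 0.4984


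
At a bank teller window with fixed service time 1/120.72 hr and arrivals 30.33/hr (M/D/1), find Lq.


ρ = 30.33/120.72 = 0.2512
M/D/1: Lq = ρ²/(2(1−ρ)) = 0.06312/(2·0.7488) = 0.04215

Final: 0.04215


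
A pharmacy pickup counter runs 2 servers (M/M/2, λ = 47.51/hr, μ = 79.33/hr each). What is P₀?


a = λ/μ = 47.51/79.33 = 0.5989; ρ = a/c = 0.2994
Σ_{k=0}^{1} a^k/k! (terms k=0..1) = 1.00000 + 0.59889 = 1.59889
Tail: a^2/(2!(1−ρ)) = 0.35867/(2·0.7006) = 0.25599
P₀ = 1/(1.59889 + 0.25599) = 1/1.85488 = 0.539118

Final: 0.539118


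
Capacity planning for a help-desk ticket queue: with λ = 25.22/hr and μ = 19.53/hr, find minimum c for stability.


Stability requires cμ > λ ⇔ c > λ/μ.
λ/μ = 25.22/19.53 = 1.2913
Minimum integer c = ⌊1.2913⌋ + 1 = 2
Check: 2·19.53 = 39.06 > 25.22, while 1·19.53 = 19.53 ≤ 25.22

Final: 2 servers


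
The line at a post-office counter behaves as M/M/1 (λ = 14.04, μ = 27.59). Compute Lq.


ρ = 14.04/27.59 = 0.5089
Lq = ρ²/(1−ρ) = 0.2590/0.4911 = 0.5273

Final: 0.5273


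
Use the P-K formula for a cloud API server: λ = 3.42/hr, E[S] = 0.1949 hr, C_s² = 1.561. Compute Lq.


ρ = λ·E[S] = 3.42·0.1949 = 0.6666
Lq = ρ²(1+C_s²)/(2(1−ρ)) = 0.4443·(1+1.561)/(2·0.3334)
= 0.4443·2.5610/0.6669 = 1.70622

Final: 1.70622


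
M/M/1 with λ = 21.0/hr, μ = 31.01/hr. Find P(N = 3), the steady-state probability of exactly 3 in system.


ρ = 21.0/31.01 = 0.6772
P_n = (1−ρ)·ρ^n = (1 − 0.6772)·0.6772^3 = 0.3228·0.310565 = 0.100250

Final: 0.100250


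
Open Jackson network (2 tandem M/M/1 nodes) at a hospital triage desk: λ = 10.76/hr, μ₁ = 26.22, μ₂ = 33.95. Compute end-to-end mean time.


Each node sees arrival rate λ = 10.76/hr (tandem ⇒ throughput preserved).
W₁ = 1/(μ₁−λ) = 1/(26.22−10.76) = 0.06468 hr
W₂ = 1/(μ₂−λ) = 1/(33.95−10.76) = 0.04312 hr
W_total = W₁ + W₂ = 0.06468 + 0.04312 = 0.10781 hr

Final: 0.10781 hr


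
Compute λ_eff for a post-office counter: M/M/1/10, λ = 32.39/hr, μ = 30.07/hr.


ρ = 1.0772; P_K = (1−ρ)ρ^10/(1−ρ^11) = 0.128253
λ_eff = λ(1 − P_K) = 32.39·(1 − 0.128253) = 32.39·0.871747 = 28.2359 /hr

Final: 28.2359 /hr


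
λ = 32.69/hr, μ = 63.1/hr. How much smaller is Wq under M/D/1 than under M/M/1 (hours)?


ρ = 32.69/63.1 = 0.5181
Wq(M/M/1) = ρ/(μ−λ) = 0.5181/30.41 = 0.01704 hr
Wq(M/D/1) = ρ/(2(μ−λ)) = 0.008518 hr
Savings = 0.01704 − 0.008518 = 0.008518 hr

Final: 0.008518 hr


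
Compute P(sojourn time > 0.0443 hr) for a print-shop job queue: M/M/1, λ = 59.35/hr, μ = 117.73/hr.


W ~ Exponential(μ−λ) for M/M/1.
μ − λ = 117.73 − 59.35 = 58.3800
P(W > t) = e^{−(μ−λ)t} = e^{−2.5862} = 0.075303

Final: 0.075303


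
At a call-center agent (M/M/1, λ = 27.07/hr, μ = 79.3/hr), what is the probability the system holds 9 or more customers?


ρ = 27.07/79.3 = 0.3414
P(N ≥ n) = ρ^n = 0.3414^9 = 0.00006294

Final: 0.00006294


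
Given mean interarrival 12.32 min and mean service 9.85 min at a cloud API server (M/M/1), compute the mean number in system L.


λ = 60/12.32 = 4.8701 /hr
μ = 60/9.85 = 6.0914 /hr
ρ = λ/μ = 4.8701/6.0914 = 0.7995
L = ρ/(1−ρ) = 0.7995/0.2005 = 3.9879

Final: 3.9879


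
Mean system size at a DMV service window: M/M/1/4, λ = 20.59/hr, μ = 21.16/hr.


ρ = 20.59/21.16 = 0.9731
L = ρ[1 − (K+1)ρ^K + Kρ^(K+1)] / [(1−ρ)(1−ρ^(K+1))]
Numerator: 0.9731·(1 − 5·0.896526 + 4·0.872375) = 0.006688
Denominator: (0.02694)·(0.127625) = 0.003438
L = 0.006688/0.003438 = 1.9454

Final: 1.9454


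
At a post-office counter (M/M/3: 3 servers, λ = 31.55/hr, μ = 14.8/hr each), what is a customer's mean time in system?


a = 2.1318; ρ = 0.7106; P₀ = 0.091052
Lq = P₀·a^c·ρ/(c!(1−ρ)²) = 1.24717
Wq = Lq/λ = 1.24717/31.55 = 0.03953 hr
W = Wq + 1/μ = 0.03953 + 0.06757 = 0.10710 hr

Final: 0.10710 hr


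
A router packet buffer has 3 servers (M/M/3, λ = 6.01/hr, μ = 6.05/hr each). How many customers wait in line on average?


a = λ/μ = 0.9934; ρ = a/3 = 0.3311
P₀ = 0.366157
Lq = P₀·a^c·ρ / (c!·(1−ρ)²) = 0.366157·0.98030·0.3311/(6·0.44739)
= 0.04428

Final: 0.04428


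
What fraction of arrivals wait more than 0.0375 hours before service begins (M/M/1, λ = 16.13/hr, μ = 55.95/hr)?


ρ = 16.13/55.95 = 0.2883
P(Wq > t) = ρ·e^{−(μ−λ)t} = 0.2883·e^{−1.4933}
= 0.2883·0.224641 = 0.064763

Final: 0.064763


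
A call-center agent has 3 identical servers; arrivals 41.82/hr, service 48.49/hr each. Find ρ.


ρ = λ/(cμ) = 41.82/(3·48.49) = 41.82/145.47 = 0.2875

Final: 0.2875


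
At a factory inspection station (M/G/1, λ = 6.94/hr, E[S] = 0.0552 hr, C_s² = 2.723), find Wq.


ρ = λ·E[S] = 6.94·0.0552 = 0.3831
E[S²] = E[S]²(1+C_s²) = 0.0552²·(1+2.723) = 0.011344
Wq = λ·E[S²]/(2(1−ρ)) = 6.94·0.011344/(2·0.6169) = 0.06381 hr

Final: 0.06381 hr


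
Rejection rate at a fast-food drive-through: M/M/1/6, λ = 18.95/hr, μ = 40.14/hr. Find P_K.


ρ = λ/μ = 18.95/40.14 = 0.4721
P_K = (1−ρ)ρ^K/(1−ρ^(K+1)) = (0.5279·0.011071)/(1 − 0.005227)
= 0.005844/0.994773 = 0.005875

Final: 0.005875


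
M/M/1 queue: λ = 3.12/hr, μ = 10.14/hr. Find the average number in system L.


ρ = λ/μ = 3.12/10.14 = 0.3077
L = ρ/(1−ρ) = 0.3077/(1 − 0.3077) = 0.3077/0.6923 = 0.4444

Final: 0.4444


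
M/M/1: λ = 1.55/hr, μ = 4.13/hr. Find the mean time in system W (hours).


W = 1/(μ−λ) = 1/(4.13 − 1.55) = 1/2.58 = 0.3876 hr

Final: 0.3876 hr


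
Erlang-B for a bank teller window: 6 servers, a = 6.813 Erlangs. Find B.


B(c,a) = (a^c/c!) / Σ_{k=0}^{c} a^k/k!
a^6/6! = 138.898590
Σ terms (k=0..6): 1.00000 + 6.81300 + 23.20848 + 52.70647 + 89.77229 + 122.32373 + 138.89859 = 434.722560
B = 138.898590/434.722560 = 0.319511

Final: 0.319511


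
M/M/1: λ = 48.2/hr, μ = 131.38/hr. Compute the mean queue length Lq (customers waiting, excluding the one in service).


ρ = 48.2/131.38 = 0.3669
Lq = ρ²/(1−ρ) = 0.1346/0.6331 = 0.2126

Final: 0.2126


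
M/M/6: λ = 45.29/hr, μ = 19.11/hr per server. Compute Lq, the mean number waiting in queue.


a = λ/μ = 2.3700; ρ = a/6 = 0.3950
P₀ = 0.093099
Lq = P₀·a^c·ρ / (c!·(1−ρ)²) = 0.093099·177.19432·0.3950/(720·0.36603)
= 0.02472

Final: 0.02472


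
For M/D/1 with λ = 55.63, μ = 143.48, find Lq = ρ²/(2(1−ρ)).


ρ = 55.63/143.48 = 0.3877
M/D/1: Lq = ρ²/(2(1−ρ)) = 0.1503/(2·0.6123) = 0.12276

Final: 0.12276


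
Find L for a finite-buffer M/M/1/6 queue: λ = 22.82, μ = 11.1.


ρ = 22.82/11.1 = 2.0559
L = ρ[1 − (K+1)ρ^K + Kρ^(K+1)] / [(1−ρ)(1−ρ^(K+1))]
Numerator: 2.0559·(1 − 7·75.501567 + 6·155.220340) = 830.177343
Denominator: (-1.0559)·(-154.220340) = 162.834449
L = 830.177343/162.834449 = 5.0983

Final: 5.0983


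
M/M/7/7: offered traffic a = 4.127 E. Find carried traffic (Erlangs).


B(7,4.127) = 0.069361 (Erlang-B)
Carried load = a(1 − B) = 4.127·(1 − 0.069361) = 4.127·0.930639 = 3.8407 E

Final: 3.8407 Erlangs


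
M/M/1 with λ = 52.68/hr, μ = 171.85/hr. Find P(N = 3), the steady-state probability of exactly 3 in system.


ρ = 52.68/171.85 = 0.3065
P_n = (1−ρ)·ρ^n = (1 − 0.3065)·0.3065^3 = 0.6935·0.028806 = 0.019976

Final: 0.019976


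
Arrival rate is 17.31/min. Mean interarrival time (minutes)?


Mean interarrival time = 1/λ = 1/17.31 minute = 0.05777 minute
In minutes: 0.05777 × 1 = 0.05777 min

Final: 0.05777 min


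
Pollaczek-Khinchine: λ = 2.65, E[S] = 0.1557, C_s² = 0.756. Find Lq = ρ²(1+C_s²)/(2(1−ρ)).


ρ = λ·E[S] = 2.65·0.1557 = 0.4126
Lq = ρ²(1+C_s²)/(2(1−ρ)) = 0.1702·(1+0.756)/(2·0.5874)
= 0.1702·1.7560/1.1748 = 0.25447

Final: 0.25447


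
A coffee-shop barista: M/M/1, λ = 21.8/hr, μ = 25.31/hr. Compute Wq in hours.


ρ = 21.8/25.31 = 0.8613
Wq = ρ/(μ−λ) = 0.8613/(25.31 − 21.8) = 0.8613/3.51 = 0.2454 hr

Final: 0.2454 hr


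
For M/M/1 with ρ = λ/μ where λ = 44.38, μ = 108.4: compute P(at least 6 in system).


ρ = 44.38/108.4 = 0.4094
P(N ≥ n) = ρ^n = 0.4094^6 = 0.004709

Final: 0.004709


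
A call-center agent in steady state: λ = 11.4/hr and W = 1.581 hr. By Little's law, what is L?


L = λW = 11.4·1.581 = 18.0234

Final: 18.0234


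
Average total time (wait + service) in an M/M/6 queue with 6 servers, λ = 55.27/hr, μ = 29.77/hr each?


a = 1.8566; ρ = 0.3094; P₀ = 0.156061
Lq = P₀·a^c·ρ/(c!(1−ρ)²) = 0.005759
Wq = Lq/λ = 0.005759/55.27 = 0.0001042 hr
W = Wq + 1/μ = 0.0001042 + 0.03359 = 0.03370 hr

Final: 0.03370 hr


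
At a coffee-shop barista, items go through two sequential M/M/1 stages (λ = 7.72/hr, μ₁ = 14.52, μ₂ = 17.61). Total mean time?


Each node sees arrival rate λ = 7.72/hr (tandem ⇒ throughput preserved).
W₁ = 1/(μ₁−λ) = 1/(14.52−7.72) = 0.14706 hr
W₂ = 1/(μ₂−λ) = 1/(17.61−7.72) = 0.10111 hr
W_total = W₁ + W₂ = 0.14706 + 0.10111 = 0.24817 hr

Final: 0.24817 hr


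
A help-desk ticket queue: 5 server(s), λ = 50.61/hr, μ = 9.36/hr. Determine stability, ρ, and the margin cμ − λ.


Total capacity cμ = 5·9.36 = 46.80/hr
ρ = λ/(cμ) = 50.61/46.80 = 1.0814
Stable ⇔ ρ < 1: NO
Spare capacity = cμ − λ = 46.80 − 50.61 = -3.81/hr

Final: ρ = 1.0814; unstable; margin = -3.81/hr


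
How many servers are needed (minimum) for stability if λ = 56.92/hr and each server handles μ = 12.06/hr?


Stability requires cμ > λ ⇔ c > λ/μ.
λ/μ = 56.92/12.06 = 4.7197
Minimum integer c = ⌊4.7197⌋ + 1 = 5
Check: 5·12.06 = 60.30 > 56.92, while 4·12.06 = 48.24 ≤ 56.92

Final: 5 servers


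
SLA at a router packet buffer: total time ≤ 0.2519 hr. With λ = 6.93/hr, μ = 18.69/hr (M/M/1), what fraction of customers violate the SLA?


W ~ Exponential(μ−λ) for M/M/1.
μ − λ = 18.69 − 6.93 = 11.7600
P(W > t) = e^{−(μ−λ)t} = e^{−2.9623} = 0.051698

Final: 0.051698


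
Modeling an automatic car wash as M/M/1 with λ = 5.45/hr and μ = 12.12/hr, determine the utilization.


ρ = λ/μ = 5.45/12.12 = 0.4497

Final: 0.4497


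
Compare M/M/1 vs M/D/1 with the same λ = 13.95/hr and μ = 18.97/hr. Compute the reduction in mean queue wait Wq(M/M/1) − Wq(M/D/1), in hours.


ρ = 13.95/18.97 = 0.7354
Wq(M/M/1) = ρ/(μ−λ) = 0.7354/5.02 = 0.14649 hr
Wq(M/D/1) = ρ/(2(μ−λ)) = 0.07324 hr
Savings = 0.14649 − 0.07324 = 0.07324 hr

Final: 0.07324 hr


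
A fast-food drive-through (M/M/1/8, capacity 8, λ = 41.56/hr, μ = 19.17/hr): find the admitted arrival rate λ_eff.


ρ = 2.1680; P_K = (1−ρ)ρ^8/(1−ρ^9) = 0.539249
λ_eff = λ(1 − P_K) = 41.56·(1 − 0.539249) = 41.56·0.460751 = 19.1488 /hr

Final: 19.1488 /hr


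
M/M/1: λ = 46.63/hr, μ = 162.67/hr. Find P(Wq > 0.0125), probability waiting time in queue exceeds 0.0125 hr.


ρ = 46.63/162.67 = 0.2867
P(Wq > t) = ρ·e^{−(μ−λ)t} = 0.2867·e^{−1.4505}
= 0.2867·0.234453 = 0.067207

Final: 0.067207


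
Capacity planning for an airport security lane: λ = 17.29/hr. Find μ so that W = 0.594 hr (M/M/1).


W = 1/(μ−λ) ⇒ μ − λ = 1/W = 1/0.594 = 1.6835
μ = λ + 1/W = 17.29 + 1.6835 = 18.9735 per hr

Final: 18.9735 /hr


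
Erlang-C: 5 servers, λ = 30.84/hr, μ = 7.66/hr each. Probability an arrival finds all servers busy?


a = λ/μ = 4.0261; ρ = a/5 = 0.8052
P₀ = 0.012467 (from M/M/c formula)
C(c,a) = [a^c/(c!(1−ρ))]·P₀ = [1057.85952/(120·0.1948)]·0.012467
= 45.25918·0.012467 = 0.564224

Final: 0.564224


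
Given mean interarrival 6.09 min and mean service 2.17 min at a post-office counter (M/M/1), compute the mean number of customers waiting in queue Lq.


λ = 60/6.09 = 9.8522 /hr
μ = 60/2.17 = 27.6498 /hr
ρ = λ/μ = 9.8522/27.6498 = 0.3563
Lq = ρ²/(1−ρ) = 0.1270/0.6437 = 0.1972

Final: 0.1972


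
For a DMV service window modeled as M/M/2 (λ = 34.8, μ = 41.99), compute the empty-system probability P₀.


a = λ/μ = 34.8/41.99 = 0.8288; ρ = a/c = 0.4144
Σ_{k=0}^{1} a^k/k! (terms k=0..1) = 1.00000 + 0.82877 = 1.82877
Tail: a^2/(2!(1−ρ)) = 0.68686/(2·0.5856) = 0.58644
P₀ = 1/(1.82877 + 0.58644) = 1/2.41521 = 0.414043

Final: 0.414043


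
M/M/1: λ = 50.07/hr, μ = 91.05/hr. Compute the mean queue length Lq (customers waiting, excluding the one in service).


ρ = 50.07/91.05 = 0.5499
Lq = ρ²/(1−ρ) = 0.3024/0.4501 = 0.6719

Final: 0.6719


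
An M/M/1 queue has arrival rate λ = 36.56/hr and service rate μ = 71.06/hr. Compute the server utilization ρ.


ρ = λ/μ = 36.56/71.06 = 0.5145

Final: 0.5145


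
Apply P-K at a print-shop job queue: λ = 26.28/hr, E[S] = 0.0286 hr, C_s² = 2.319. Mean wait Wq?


ρ = λ·E[S] = 26.28·0.0286 = 0.7516
E[S²] = E[S]²(1+C_s²) = 0.0286²·(1+2.319) = 0.002715
Wq = λ·E[S²]/(2(1−ρ)) = 26.28·0.002715/(2·0.2484) = 0.14361 hr

Final: 0.14361 hr


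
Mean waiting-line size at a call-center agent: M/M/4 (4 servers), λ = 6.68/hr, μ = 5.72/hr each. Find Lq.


a = λ/μ = 1.1678; ρ = a/4 = 0.2920
P₀ = 0.310110
Lq = P₀·a^c·ρ / (c!·(1−ρ)²) = 0.310110·1.86004·0.2920/(24·0.50132)
= 0.01400

Final: 0.01400


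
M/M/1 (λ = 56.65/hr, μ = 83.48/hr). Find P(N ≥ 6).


ρ = 56.65/83.48 = 0.6786
P(N ≥ n) = ρ^n = 0.6786^6 = 0.097657

Final: 0.097657


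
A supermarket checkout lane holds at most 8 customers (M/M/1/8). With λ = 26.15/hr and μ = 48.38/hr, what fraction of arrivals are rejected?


ρ = λ/μ = 26.15/48.38 = 0.5405
P_K = (1−ρ)ρ^K/(1−ρ^(K+1)) = (0.4595·0.007285)/(1 − 0.003938)
= 0.003347/0.996062 = 0.003361

Final: 0.003361


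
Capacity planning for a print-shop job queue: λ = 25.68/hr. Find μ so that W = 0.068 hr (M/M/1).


W = 1/(μ−λ) ⇒ μ − λ = 1/W = 1/0.068 = 14.7059
μ = λ + 1/W = 25.68 + 14.7059 = 40.3859 per hr

Final: 40.3859 /hr


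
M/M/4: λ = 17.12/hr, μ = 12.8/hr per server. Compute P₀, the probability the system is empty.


a = λ/μ = 17.12/12.8 = 1.3375; ρ = a/c = 0.3344
Σ_{k=0}^{3} a^k/k! (terms k=0..3) = 1.00000 + 1.33750 + 0.89445 + 0.39878 = 3.63073
Tail: a^4/(4!(1−ρ)) = 3.20019/(24·0.6656) = 0.20032
P₀ = 1/(3.63073 + 0.20032) = 1/3.83105 = 0.261025

Final: 0.261025


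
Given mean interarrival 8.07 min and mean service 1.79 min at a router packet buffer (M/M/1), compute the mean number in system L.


λ = 60/8.07 = 7.4349 /hr
μ = 60/1.79 = 33.5196 /hr
ρ = λ/μ = 7.4349/33.5196 = 0.2218
L = ρ/(1−ρ) = 0.2218/0.7782 = 0.2850

Final: 0.2850


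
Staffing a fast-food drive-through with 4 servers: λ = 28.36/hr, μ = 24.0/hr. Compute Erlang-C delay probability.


a = λ/μ = 1.1817; ρ = a/4 = 0.2954
P₀ = 0.305798 (from M/M/c formula)
C(c,a) = [a^c/(c!(1−ρ))]·P₀ = [1.94975/(24·0.7046)]·0.305798
= 0.11530·0.305798 = 0.035259

Final: 0.035259


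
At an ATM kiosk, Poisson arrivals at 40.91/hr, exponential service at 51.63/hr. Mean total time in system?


W = 1/(μ−λ) = 1/(51.63 − 40.91) = 1/10.72 = 0.09328 hr

Final: 0.09328 hr


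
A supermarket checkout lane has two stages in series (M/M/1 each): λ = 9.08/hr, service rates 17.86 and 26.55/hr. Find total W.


Each node sees arrival rate λ = 9.08/hr (tandem ⇒ throughput preserved).
W₁ = 1/(μ₁−λ) = 1/(17.86−9.08) = 0.11390 hr
W₂ = 1/(μ₂−λ) = 1/(26.55−9.08) = 0.05724 hr
W_total = W₁ + W₂ = 0.11390 + 0.05724 = 0.17114 hr

Final: 0.17114 hr


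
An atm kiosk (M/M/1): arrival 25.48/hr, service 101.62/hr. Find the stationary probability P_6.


ρ = 25.48/101.62 = 0.2507
P_n = (1−ρ)·ρ^n = (1 − 0.2507)·0.2507^6 = 0.7493·0.0002485 = 0.0001862

Final: 0.0001862


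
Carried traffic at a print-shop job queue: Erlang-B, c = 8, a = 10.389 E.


B(8,10.389) = 0.356162 (Erlang-B)
Carried load = a(1 − B) = 10.389·(1 − 0.356162) = 10.389·0.643838 = 6.6888 E

Final: 6.6888 Erlangs


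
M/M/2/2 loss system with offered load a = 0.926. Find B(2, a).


B(c,a) = (a^c/c!) / Σ_{k=0}^{c} a^k/k!
a^2/2! = 0.428738
Σ terms (k=0..2): 1.00000 + 0.92600 + 0.42874 = 2.354738
B = 0.428738/2.354738 = 0.182075

Final: 0.182075


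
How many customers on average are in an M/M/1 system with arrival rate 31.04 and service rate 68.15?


ρ = λ/μ = 31.04/68.15 = 0.4555
L = ρ/(1−ρ) = 0.4555/(1 − 0.4555) = 0.4555/0.5445 = 0.8364

Final: 0.8364


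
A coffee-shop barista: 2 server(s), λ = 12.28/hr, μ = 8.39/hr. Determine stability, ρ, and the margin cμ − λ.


Total capacity cμ = 2·8.39 = 16.78/hr
ρ = λ/(cμ) = 12.28/16.78 = 0.7318
Stable ⇔ ρ < 1: YES
Spare capacity = cμ − λ = 16.78 − 12.28 = 4.50/hr

Final: ρ = 0.7318; stable; margin = 4.50/hr


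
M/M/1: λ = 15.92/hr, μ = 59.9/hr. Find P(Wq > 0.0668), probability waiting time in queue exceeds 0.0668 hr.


ρ = 15.92/59.9 = 0.2658
P(Wq > t) = ρ·e^{−(μ−λ)t} = 0.2658·e^{−2.9379}
= 0.2658·0.052979 = 0.014081

Final: 0.014081


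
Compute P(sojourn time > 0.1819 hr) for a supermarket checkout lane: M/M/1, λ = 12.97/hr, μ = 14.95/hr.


W ~ Exponential(μ−λ) for M/M/1.
μ − λ = 14.95 − 12.97 = 1.9800
P(W > t) = e^{−(μ−λ)t} = e^{−0.3602} = 0.697563

Final: 0.697563


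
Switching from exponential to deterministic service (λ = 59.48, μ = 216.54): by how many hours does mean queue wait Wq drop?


ρ = 59.48/216.54 = 0.2747
Wq(M/M/1) = ρ/(μ−λ) = 0.2747/157.06 = 0.001749 hr
Wq(M/D/1) = ρ/(2(μ−λ)) = 0.0008745 hr
Savings = 0.001749 − 0.0008745 = 0.0008745 hr

Final: 0.0008745 hr


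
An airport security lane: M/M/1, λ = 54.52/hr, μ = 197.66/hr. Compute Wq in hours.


ρ = 54.52/197.66 = 0.2758
Wq = ρ/(μ−λ) = 0.2758/(197.66 − 54.52) = 0.2758/143.14 = 0.001927 hr

Final: 0.001927 hr


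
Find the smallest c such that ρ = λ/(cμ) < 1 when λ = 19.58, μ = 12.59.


Stability requires cμ > λ ⇔ c > λ/μ.
λ/μ = 19.58/12.59 = 1.5552
Minimum integer c = ⌊1.5552⌋ + 1 = 2
Check: 2·12.59 = 25.18 > 19.58, while 1·12.59 = 12.59 ≤ 19.58

Final: 2 servers


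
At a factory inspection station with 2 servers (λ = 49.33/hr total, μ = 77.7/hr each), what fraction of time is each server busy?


ρ = λ/(cμ) = 49.33/(2·77.7) = 49.33/155.40 = 0.3174

Final: 0.3174


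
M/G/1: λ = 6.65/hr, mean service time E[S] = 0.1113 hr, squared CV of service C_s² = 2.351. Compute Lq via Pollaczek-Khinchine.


ρ = λ·E[S] = 6.65·0.1113 = 0.7401
Lq = ρ²(1+C_s²)/(2(1−ρ)) = 0.5478·(1+2.351)/(2·0.2599)
= 0.5478·3.3510/0.5197 = 3.53221

Final: 3.53221


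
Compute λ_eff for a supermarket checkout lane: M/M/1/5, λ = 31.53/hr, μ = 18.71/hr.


ρ = 1.6852; P_K = (1−ρ)ρ^5/(1−ρ^6) = 0.425160
λ_eff = λ(1 − P_K) = 31.53·(1 − 0.425160) = 31.53·0.574840 = 18.1247 /hr

Final: 18.1247 /hr


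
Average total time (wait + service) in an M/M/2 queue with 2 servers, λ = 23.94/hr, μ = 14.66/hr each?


a = 1.6330; ρ = 0.8165; P₀ = 0.101014
Lq = P₀·a^c·ρ/(c!(1−ρ)²) = 3.26629
Wq = Lq/λ = 3.26629/23.94 = 0.13644 hr
W = Wq + 1/μ = 0.13644 + 0.06821 = 0.20465 hr

Final: 0.20465 hr


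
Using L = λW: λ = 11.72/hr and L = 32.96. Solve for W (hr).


W = L/λ = 32.96/11.72 = 2.8123 hr

Final: 2.8123 hr


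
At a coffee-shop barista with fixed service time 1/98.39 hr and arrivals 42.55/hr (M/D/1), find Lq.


ρ = 42.55/98.39 = 0.4325
M/D/1: Lq = ρ²/(2(1−ρ)) = 0.1870/(2·0.5675) = 0.16477

Final: 0.16477


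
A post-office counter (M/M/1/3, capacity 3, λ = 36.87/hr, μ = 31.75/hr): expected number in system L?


ρ = 36.87/31.75 = 1.1613
L = ρ[1 − (K+1)ρ^K + Kρ^(K+1)] / [(1−ρ)(1−ρ^(K+1))]
Numerator: 1.1613·(1 − 4·1.565987 + 3·1.818518) = 0.222504
Denominator: (-0.1613)·(-0.818518) = 0.131994
L = 0.222504/0.131994 = 1.6857

Final: 1.6857


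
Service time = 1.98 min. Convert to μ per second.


μ = 1/(service time) in consistent units.
1 second = 0.0166667 min, so μ = 0.0166667/1.98 = 0.008418 per second

Final: 0.008418 /sec


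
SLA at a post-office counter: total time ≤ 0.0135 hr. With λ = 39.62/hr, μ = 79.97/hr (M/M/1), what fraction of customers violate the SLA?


W ~ Exponential(μ−λ) for M/M/1.
μ − λ = 79.97 − 39.62 = 40.3500
P(W > t) = e^{−(μ−λ)t} = e^{−0.5447} = 0.580001

Final: 0.580001


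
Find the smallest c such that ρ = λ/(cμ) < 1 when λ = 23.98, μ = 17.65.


Stability requires cμ > λ ⇔ c > λ/μ.
λ/μ = 23.98/17.65 = 1.3586
Minimum integer c = ⌊1.3586⌋ + 1 = 2
Check: 2·17.65 = 35.30 > 23.98, while 1·17.65 = 17.65 ≤ 23.98

Final: 2 servers


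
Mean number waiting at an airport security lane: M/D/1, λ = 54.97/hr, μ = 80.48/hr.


ρ = 54.97/80.48 = 0.6830
M/D/1: Lq = ρ²/(2(1−ρ)) = 0.4665/(2·0.3170) = 0.73591

Final: 0.73591


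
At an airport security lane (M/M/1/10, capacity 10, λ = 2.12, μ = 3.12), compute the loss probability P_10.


ρ = λ/μ = 2.12/3.12 = 0.6795
P_K = (1−ρ)ρ^K/(1−ρ^(K+1)) = (0.3205·0.020980)/(1 − 0.014256)
= 0.006724/0.985744 = 0.006822

Final: 0.006822


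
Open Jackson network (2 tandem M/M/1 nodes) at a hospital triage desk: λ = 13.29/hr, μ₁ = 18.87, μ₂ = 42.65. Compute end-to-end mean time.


Each node sees arrival rate λ = 13.29/hr (tandem ⇒ throughput preserved).
W₁ = 1/(μ₁−λ) = 1/(18.87−13.29) = 0.17921 hr
W₂ = 1/(μ₂−λ) = 1/(42.65−13.29) = 0.03406 hr
W_total = W₁ + W₂ = 0.17921 + 0.03406 = 0.21327 hr

Final: 0.21327 hr


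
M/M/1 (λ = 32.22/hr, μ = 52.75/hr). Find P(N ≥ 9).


ρ = 32.22/52.75 = 0.6108
P(N ≥ n) = ρ^n = 0.6108^9 = 0.011834

Final: 0.011834


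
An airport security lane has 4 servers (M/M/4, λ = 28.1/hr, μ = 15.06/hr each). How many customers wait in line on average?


a = λ/μ = 1.8659; ρ = a/4 = 0.4665
P₀ = 0.150697
Lq = P₀·a^c·ρ / (c!·(1−ρ)²) = 0.150697·12.12064·0.4665/(24·0.28466)
= 0.12471

Final: 0.12471


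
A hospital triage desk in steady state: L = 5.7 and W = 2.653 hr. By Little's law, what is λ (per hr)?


λ = L/W = 5.7/2.653 = 2.1485 /hr

Final: 2.1485 /hr


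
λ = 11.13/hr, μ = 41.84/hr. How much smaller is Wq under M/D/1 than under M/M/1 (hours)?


ρ = 11.13/41.84 = 0.2660
Wq(M/M/1) = ρ/(μ−λ) = 0.2660/30.71 = 0.008662 hr
Wq(M/D/1) = ρ/(2(μ−λ)) = 0.004331 hr
Savings = 0.008662 − 0.004331 = 0.004331 hr

Final: 0.004331 hr


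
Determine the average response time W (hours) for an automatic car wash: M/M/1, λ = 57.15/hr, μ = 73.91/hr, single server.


W = 1/(μ−λ) = 1/(73.91 − 57.15) = 1/16.76 = 0.05967 hr

Final: 0.05967 hr


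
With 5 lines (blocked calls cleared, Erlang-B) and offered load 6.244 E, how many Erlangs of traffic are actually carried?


B(5,6.244) = 0.377101 (Erlang-B)
Carried load = a(1 − B) = 6.244·(1 − 0.377101) = 6.244·0.622899 = 3.8894 E

Final: 3.8894 Erlangs


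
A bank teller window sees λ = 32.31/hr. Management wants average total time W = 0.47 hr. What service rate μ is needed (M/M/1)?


W = 1/(μ−λ) ⇒ μ − λ = 1/W = 1/0.47 = 2.1277
μ = λ + 1/W = 32.31 + 2.1277 = 34.4377 per hr

Final: 34.4377 /hr


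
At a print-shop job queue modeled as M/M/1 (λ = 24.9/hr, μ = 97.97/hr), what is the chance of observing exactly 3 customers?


ρ = 24.9/97.97 = 0.2542
P_n = (1−ρ)·ρ^n = (1 − 0.2542)·0.2542^3 = 0.7458·0.016418 = 0.012245

Final: 0.012245


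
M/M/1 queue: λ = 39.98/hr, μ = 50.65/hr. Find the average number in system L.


ρ = λ/μ = 39.98/50.65 = 0.7893
L = ρ/(1−ρ) = 0.7893/(1 − 0.7893) = 0.7893/0.2107 = 3.7470

Final: 3.7470


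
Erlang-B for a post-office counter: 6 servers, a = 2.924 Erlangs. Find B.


B(c,a) = (a^c/c!) / Σ_{k=0}^{c} a^k/k!
a^6/6! = 0.868024
Σ terms (k=0..6): 1.00000 + 2.92400 + 4.27489 + 4.16659 + 3.04578 + 1.78117 + 0.86802 = 18.060452
B = 0.868024/18.060452 = 0.048062

Final: 0.048062


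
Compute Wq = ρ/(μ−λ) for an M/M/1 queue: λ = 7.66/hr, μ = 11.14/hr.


ρ = 7.66/11.14 = 0.6876
Wq = ρ/(μ−λ) = 0.6876/(11.14 − 7.66) = 0.6876/3.48 = 0.1976 hr

Final: 0.1976 hr


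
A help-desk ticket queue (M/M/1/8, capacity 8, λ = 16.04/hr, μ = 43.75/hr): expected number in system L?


ρ = 16.04/43.75 = 0.3666
L = ρ[1 − (K+1)ρ^K + Kρ^(K+1)] / [(1−ρ)(1−ρ^(K+1))]
Numerator: 0.3666·(1 − 9·0.0003264 + 8·0.0001197) = 0.365902
Denominator: (0.6334)·(0.999880) = 0.633296
L = 0.365902/0.633296 = 0.5778

Final: 0.5778


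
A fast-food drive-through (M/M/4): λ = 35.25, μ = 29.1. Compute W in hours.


a = 1.2113; ρ = 0.3028; P₀ = 0.296741
Lq = P₀·a^c·ρ/(c!(1−ρ)²) = 0.01659
Wq = Lq/λ = 0.01659/35.25 = 0.0004706 hr
W = Wq + 1/μ = 0.0004706 + 0.03436 = 0.03483 hr

Final: 0.03483 hr


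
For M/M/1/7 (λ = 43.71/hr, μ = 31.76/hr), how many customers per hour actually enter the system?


ρ = 1.3763; P_K = (1−ρ)ρ^7/(1−ρ^8) = 0.296424
λ_eff = λ(1 − P_K) = 43.71·(1 − 0.296424) = 43.71·0.703576 = 30.7533 /hr

Final: 30.7533 /hr


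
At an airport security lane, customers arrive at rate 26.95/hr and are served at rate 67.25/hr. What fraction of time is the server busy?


ρ = λ/μ = 26.95/67.25 = 0.4007

Final: 0.4007


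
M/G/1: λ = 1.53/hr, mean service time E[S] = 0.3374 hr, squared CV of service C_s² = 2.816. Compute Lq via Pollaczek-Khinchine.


ρ = λ·E[S] = 1.53·0.3374 = 0.5162
Lq = ρ²(1+C_s²)/(2(1−ρ)) = 0.2665·(1+2.816)/(2·0.4838)
= 0.2665·3.8160/0.9676 = 1.05101

Final: 1.05101


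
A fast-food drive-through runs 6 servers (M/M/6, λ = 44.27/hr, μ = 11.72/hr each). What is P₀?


a = λ/μ = 44.27/11.72 = 3.7773; ρ = a/c = 0.6296
Σ_{k=0}^{5} a^k/k! (terms k=0..5) = 1.00000 + 3.77730 + 7.13401 + 8.98244 + 8.48235 + 6.40809 = 35.78420
Tail: a^6/(6!(1−ρ)) = 2904.63430/(720·0.3704) = 10.89006
P₀ = 1/(35.78420 + 10.89006) = 1/46.67425 = 0.021425

Final: 0.021425


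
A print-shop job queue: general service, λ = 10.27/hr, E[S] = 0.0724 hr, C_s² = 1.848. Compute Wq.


ρ = λ·E[S] = 10.27·0.0724 = 0.7435
E[S²] = E[S]²(1+C_s²) = 0.0724²·(1+1.848) = 0.014929
Wq = λ·E[S²]/(2(1−ρ)) = 10.27·0.014929/(2·0.2565) = 0.29892 hr

Final: 0.29892 hr


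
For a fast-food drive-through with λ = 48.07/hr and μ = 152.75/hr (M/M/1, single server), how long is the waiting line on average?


ρ = 48.07/152.75 = 0.3147
Lq = ρ²/(1−ρ) = 0.09903/0.6853 = 0.1445

Final: 0.1445


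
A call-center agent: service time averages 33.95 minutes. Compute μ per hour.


μ = 1/(service time) in consistent units.
1 hour = 60 min, so μ = 60/33.95 = 1.7673 per hour

Final: 1.7673 /hr


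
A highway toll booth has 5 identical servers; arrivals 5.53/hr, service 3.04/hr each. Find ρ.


ρ = λ/(cμ) = 5.53/(5·3.04) = 5.53/15.20 = 0.3638

Final: 0.3638


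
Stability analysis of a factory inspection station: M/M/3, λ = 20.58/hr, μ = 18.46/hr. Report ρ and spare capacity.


Total capacity cμ = 3·18.46 = 55.38/hr
ρ = λ/(cμ) = 20.58/55.38 = 0.3716
Stable ⇔ ρ < 1: YES
Spare capacity = cμ − λ = 55.38 − 20.58 = 34.80/hr

Final: ρ = 0.3716; stable; margin = 34.80/hr


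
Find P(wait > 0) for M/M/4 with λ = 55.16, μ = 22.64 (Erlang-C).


a = λ/μ = 2.4364; ρ = a/4 = 0.6091
P₀ = 0.079550 (from M/M/c formula)
C(c,a) = [a^c/(c!(1−ρ))]·P₀ = [35.23638/(24·0.3909)]·0.079550
= 3.75589·0.079550 = 0.298781

Final: 0.298781


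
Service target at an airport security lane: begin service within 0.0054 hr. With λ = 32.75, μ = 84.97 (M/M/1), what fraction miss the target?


ρ = 32.75/84.97 = 0.3854
P(Wq > t) = ρ·e^{−(μ−λ)t} = 0.3854·e^{−0.2820}
= 0.3854·0.754283 = 0.290723

Final: 0.290723


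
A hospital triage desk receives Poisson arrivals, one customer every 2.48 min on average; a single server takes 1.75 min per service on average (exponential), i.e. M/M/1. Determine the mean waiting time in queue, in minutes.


λ = 60/2.48 = 24.1935 /hr
μ = 60/1.75 = 34.2857 /hr
ρ = λ/μ = 24.1935/34.2857 = 0.7056
Wq = ρ/(μ−λ) = 0.7056/(34.2857−24.1935) = 0.06992 hr
In minutes: 0.06992·60 = 4.195 min

Final: 4.195 min


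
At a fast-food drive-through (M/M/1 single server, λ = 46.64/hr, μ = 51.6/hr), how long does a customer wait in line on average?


ρ = 46.64/51.6 = 0.9039
Wq = ρ/(μ−λ) = 0.9039/(51.6 − 46.64) = 0.9039/4.96 = 0.1822 hr

Final: 0.1822 hr


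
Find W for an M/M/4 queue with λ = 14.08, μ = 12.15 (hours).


a = 1.1588; ρ = 0.2897; P₀ = 0.312942
Lq = P₀·a^c·ρ/(c!(1−ρ)²) = 0.01350
Wq = Lq/λ = 0.01350/14.08 = 0.0009591 hr
W = Wq + 1/μ = 0.0009591 + 0.08230 = 0.08326 hr

Final: 0.08326 hr


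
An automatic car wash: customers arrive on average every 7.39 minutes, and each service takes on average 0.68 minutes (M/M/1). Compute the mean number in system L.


λ = 60/7.39 = 8.1191 /hr
μ = 60/0.68 = 88.2353 /hr
ρ = λ/μ = 8.1191/88.2353 = 0.09202
L = ρ/(1−ρ) = 0.09202/0.9080 = 0.1013

Final: 0.1013


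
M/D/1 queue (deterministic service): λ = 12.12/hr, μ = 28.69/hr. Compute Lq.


ρ = 12.12/28.69 = 0.4224
M/D/1: Lq = ρ²/(2(1−ρ)) = 0.1785/(2·0.5776) = 0.15450

Final: 0.15450


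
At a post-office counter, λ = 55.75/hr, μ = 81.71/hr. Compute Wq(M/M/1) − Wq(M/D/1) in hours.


ρ = 55.75/81.71 = 0.6823
Wq(M/M/1) = ρ/(μ−λ) = 0.6823/25.96 = 0.02628 hr
Wq(M/D/1) = ρ/(2(μ−λ)) = 0.01314 hr
Savings = 0.02628 − 0.01314 = 0.01314 hr

Final: 0.01314 hr
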